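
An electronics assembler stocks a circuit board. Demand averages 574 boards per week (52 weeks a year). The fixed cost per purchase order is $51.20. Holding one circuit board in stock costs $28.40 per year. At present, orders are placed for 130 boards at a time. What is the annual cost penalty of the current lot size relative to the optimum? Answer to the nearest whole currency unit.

Annual demand D = 574 × 52 = 29,848.
EOQ = √(2DS/H) = √(2 × 29,848 × 51.2 / 28.4) ≈ 328.06.
Cost at Q* = (D/Q*)S + (Q*/2)H = √(2DSH) ≈ $9,316.80.
Cost at Q = 130: (29,848/130)×51.2 + (130/2)×28.4 = $11,755.52 + $1,846.00 = $13,601.52.
Excess = $13,601.52 − $9,316.80 = $4,284.72.

Extra cost ≈ $4,285 per year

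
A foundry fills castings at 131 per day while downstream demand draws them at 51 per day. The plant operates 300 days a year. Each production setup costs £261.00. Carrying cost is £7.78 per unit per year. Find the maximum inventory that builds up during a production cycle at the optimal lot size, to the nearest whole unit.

I_max ≈ 792 castings

Annual demand D = 51 × 300 = 15,300.
Production build-up factor (1 − d/p) = 1 − 51/131 = 0.6107.
Q* = √(2DS / (H(1 − d/p))) = √(2 × 15,300 × 261 / (7.78 × 0.6107)).
= √(7,986,600 / 4.7511) ≈ 1296.528.
Maximum inventory = Q*(1 − d/p) = 1296.528 × 0.6107 ≈ 791.773.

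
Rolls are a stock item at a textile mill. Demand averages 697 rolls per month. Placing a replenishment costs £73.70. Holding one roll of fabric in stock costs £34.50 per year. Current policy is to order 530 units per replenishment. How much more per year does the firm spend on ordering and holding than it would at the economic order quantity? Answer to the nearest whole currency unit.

Extra cost ≈ £3,784 per year

Annual demand D = 697 × 12 = 8,364.
EOQ = √(2DS/H) = √(2 × 8,364 × 73.7 / 34.5) ≈ 189.04.
Cost at Q* = (D/Q*)S + (Q*/2)H = √(2DSH) ≈ £6,521.77.
Cost at Q = 530: (8,364/530)×73.7 + (530/2)×34.5 = £1,163.07 + £9,142.50 = £10,305.57.
Excess = £10,305.57 − £6,521.77 = £3,783.80.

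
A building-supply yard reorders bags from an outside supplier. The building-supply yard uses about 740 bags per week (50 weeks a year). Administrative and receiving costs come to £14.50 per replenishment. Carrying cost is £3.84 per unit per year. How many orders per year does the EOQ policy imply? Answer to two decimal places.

Annual demand D = 740 × 50 = 37,000.
EOQ = √(2DS/H) = √(2 × 37,000 × 14.5 / 3.84) ≈ 528.61.
Orders per year = D / Q* = 37,000 / 528.61 ≈ 69.995.

N ≈ 70.00 orders per year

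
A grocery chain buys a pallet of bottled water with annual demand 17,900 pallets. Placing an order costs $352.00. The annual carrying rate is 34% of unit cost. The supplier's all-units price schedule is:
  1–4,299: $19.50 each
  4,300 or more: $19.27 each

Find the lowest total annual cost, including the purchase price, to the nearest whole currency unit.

TC* ≈ $358,190

Holding cost per unit per year at price C is H = 0.34·C.
Evaluate total cost at each tier's feasible EOQ or, if the EOQ is below the tier, at the tier's minimum quantity.
EOQ at $19.50 = 1378.7 (feasible in tier 1): TC = 17,900×$19.50 + (17,900/1378.7)×352 + (1378.7/2)×0.34×$19.50 = $358,190.49.
EOQ at $19.27 = 1386.9 < 4300, so use break Q=4300: TC = 17,900×$19.27 + (17,900/4300.0)×352 + (4300.0/2)×0.34×$19.27 = $360,484.67.
Lowest total cost among the candidates is at Q = 1378.7.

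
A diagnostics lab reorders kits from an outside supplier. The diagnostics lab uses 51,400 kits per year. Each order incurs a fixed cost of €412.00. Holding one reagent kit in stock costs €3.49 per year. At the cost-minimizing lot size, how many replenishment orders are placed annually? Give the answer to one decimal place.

The optimal lot size = √(2DS/H) = √(2 × 51,400 × 412 / 3.49) ≈ 3483.63.
Orders per year = D / Q* = 51,400 / 3483.63 ≈ 14.755.

N ≈ 14.8 orders per year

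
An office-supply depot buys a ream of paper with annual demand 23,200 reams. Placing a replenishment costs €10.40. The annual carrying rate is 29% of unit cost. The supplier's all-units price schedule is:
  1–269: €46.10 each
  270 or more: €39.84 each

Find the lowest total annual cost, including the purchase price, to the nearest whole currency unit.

TC* ≈ €926,741

Holding cost per unit per year at price C is H = 0.29·C.
For each price level, check whether its EOQ is feasible; otherwise the best quantity at that price is the breakpoint.
EOQ at €46.10 = 190.0 (feasible in tier 1): TC = 23,200×€46.10 + (23,200/190.0)×10.4 + (190.0/2)×0.29×€46.10 = €1,072,059.95.
EOQ at €39.84 = 204.4 < 270, so use break Q=270: TC = 23,200×€39.84 + (23,200/270.0)×10.4 + (270.0/2)×0.29×€39.84 = €926,741.37.
Lowest total cost among the candidates is at Q = 270.0.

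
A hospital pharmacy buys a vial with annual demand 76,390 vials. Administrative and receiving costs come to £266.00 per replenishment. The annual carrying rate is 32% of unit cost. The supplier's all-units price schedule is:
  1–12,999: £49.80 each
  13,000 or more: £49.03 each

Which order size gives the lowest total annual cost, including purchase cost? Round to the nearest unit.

Holding cost per unit per year at price C is H = 0.32·C.
For each price level, check whether its EOQ is feasible; otherwise the best quantity at that price is the breakpoint.
EOQ at £49.80 = 1596.9 (feasible in tier 1): TC = 76,390×£49.80 + (76,390/1596.9)×266 + (1596.9/2)×0.32×£49.80 = £3,829,670.59.
EOQ at £49.03 = 1609.4 < 13000, so use break Q=13000: TC = 76,390×£49.03 + (76,390/13000.0)×266 + (13000.0/2)×0.32×£49.03 = £3,848,947.16.
Lowest total cost is £3,829,670.59 at Q = 1596.9.

Q* ≈ 1,597 vials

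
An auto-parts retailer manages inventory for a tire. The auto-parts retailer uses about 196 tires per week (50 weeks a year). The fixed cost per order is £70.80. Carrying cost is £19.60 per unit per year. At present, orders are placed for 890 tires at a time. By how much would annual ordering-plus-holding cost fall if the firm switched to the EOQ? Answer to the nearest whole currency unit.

Extra cost ≈ £4,286 per year

Annual demand D = 196 × 50 = 9,800.
EOQ = √(2DS/H) = √(2 × 9,800 × 70.8 / 19.6) ≈ 266.08.
Cost at Q* = (D/Q*)S + (Q*/2)H = √(2DSH) ≈ £5,215.22.
Cost at Q = 890: (9,800/890)×70.8 + (890/2)×19.6 = £779.60 + £8,722.00 = £9,501.60.
Excess = £9,501.60 − £5,215.22 = £4,286.37.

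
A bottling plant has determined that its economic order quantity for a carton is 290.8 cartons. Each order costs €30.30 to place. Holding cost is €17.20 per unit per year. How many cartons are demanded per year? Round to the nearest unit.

The basic EOQ model gives Q* = √(2DS/H); rearrange for the unknown.
From Q* = √(2DS/H): D = Q*²H / (2S) = 290.8² × 17.2 / (2 × 30.3) = 24001.845.

D ≈ 24,002 cartons per year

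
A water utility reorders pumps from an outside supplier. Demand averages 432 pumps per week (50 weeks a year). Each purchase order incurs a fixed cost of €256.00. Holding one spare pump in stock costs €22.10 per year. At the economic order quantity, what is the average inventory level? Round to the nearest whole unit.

Average inventory ≈ 354 pumps

Annual demand D = 432 × 50 = 21,600.
Q* = √(2DS/H) = √(2 × 21,600 × 256 / 22.1) ≈ 707.40.
Average inventory = Q*/2 ≈ 707.40 / 2 = 353.701.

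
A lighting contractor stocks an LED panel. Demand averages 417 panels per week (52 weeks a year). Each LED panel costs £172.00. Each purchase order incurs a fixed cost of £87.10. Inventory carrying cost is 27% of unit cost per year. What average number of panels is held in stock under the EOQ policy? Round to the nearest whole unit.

Annual demand D = 417 × 52 = 21,684.
Holding cost H = 0.27 × £172.00 = £46.4400 per unit per year.
Q* = √(2DS/H) = √(2 × 21,684 × 87.1 / 46.44) ≈ 285.20.
Average inventory = Q*/2 ≈ 285.20 / 2 = 142.599.

Average inventory ≈ 143 panels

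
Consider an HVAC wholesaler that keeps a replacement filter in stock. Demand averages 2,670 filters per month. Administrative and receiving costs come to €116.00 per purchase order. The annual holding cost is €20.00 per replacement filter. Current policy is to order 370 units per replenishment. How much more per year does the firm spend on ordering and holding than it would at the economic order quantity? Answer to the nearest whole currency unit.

Annual demand D = 2,670 × 12 = 32,040.
EOQ = √(2DS/H) = √(2 × 32,040 × 116 / 20) ≈ 609.64.
Cost at Q* = (D/Q*)S + (Q*/2)H = √(2DSH) ≈ €12,192.85.
Cost at Q = 370: (32,040/370)×116 + (370/2)×20 = €10,044.97 + €3,700.00 = €13,744.97.
Excess = €13,744.97 − €12,192.85 = €1,552.12.

Extra cost ≈ €1,552 per year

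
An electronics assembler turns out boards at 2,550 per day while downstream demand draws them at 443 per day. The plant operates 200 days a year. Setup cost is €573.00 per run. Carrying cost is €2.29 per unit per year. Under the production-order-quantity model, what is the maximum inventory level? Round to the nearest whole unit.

I_max ≈ 6,053 boards

Annual demand D = 443 × 200 = 88,600.
Production build-up factor (1 − d/p) = 1 − 443/2,550 = 0.8263.
Q* = √(2DS / (H(1 − d/p))) = √(2 × 88,600 × 573 / (2.29 × 0.8263)).
= √(101,535,600 / 1.8922) ≈ 7325.365.
Maximum inventory = Q*(1 − d/p) = 7325.365 × 0.8263 ≈ 6052.762.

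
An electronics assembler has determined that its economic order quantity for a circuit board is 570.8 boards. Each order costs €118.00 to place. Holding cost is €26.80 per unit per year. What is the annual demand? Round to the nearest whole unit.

D ≈ 36,999 boards per year

Squaring Q* = √(2DS/H) gives Q*² = 2DS/H.
From Q* = √(2DS/H): D = Q*²H / (2S) = 570.8² × 26.8 / (2 × 118) = 36999.063.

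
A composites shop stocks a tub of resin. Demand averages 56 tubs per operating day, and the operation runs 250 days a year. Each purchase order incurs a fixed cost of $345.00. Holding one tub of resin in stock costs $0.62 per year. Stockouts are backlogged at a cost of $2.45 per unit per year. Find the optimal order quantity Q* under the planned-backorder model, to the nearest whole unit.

Q* ≈ 4,419 tubs

Annual demand D = 56 × 250 = 14,000.
With planned backorders, Q* = √(2DS/H) · √((H+B)/B).
√(2DS/H) = √(2 × 14,000 × 345 / 0.62) = 3947.233.
√((H+B)/B) = √((0.62+2.45)/2.45) = 1.1194.
Q* ≈ 4418.541.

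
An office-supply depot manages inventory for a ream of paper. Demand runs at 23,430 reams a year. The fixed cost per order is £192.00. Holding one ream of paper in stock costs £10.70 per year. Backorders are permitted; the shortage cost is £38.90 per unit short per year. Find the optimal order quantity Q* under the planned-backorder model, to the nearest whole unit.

Q* ≈ 1,035 reams

With planned backorders, Q* = √(2DS/H) · √((H+B)/B).
√(2DS/H) = √(2 × 23,430 × 192 / 10.7) = 916.980.
√((H+B)/B) = √((10.7+38.9)/38.9) = 1.1292.
Q* ≈ 1035.442.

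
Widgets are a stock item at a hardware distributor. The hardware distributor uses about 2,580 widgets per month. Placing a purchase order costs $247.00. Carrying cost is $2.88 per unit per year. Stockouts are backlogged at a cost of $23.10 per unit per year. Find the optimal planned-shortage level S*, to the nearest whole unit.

S* ≈ 271 widgets

Annual demand D = 2,580 × 12 = 30,960.
With planned backorders, Q* = √(2DS/H) · √((H+B)/B).
√(2DS/H) = √(2 × 30,960 × 247 / 2.88) = 2304.452.
√((H+B)/B) = √((2.88+23.1)/23.1) = 1.0605.
Q* ≈ 2443.888.
S* = Q* · H/(H+B) = 2443.888 × 2.88/25.98 ≈ 270.916.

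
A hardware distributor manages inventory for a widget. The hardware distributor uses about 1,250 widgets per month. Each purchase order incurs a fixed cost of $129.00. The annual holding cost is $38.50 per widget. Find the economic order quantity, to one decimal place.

Annual demand D = 1,250 × 12 = 15,000.
EOQ = √(2DS / H) = √(2 × 15,000 × 129 / 38.5).
= √(3,870,000 / 38.5) = √100,519.4805 ≈ 317.048.

Q* ≈ 317.0 widgets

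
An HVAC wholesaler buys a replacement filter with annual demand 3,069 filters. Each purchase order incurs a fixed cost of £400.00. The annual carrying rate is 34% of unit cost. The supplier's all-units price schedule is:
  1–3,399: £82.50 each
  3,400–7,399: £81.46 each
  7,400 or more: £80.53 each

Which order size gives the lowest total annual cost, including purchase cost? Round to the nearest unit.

Holding cost per unit per year at price C is H = 0.34·C.
For each price level, check whether its EOQ is feasible; otherwise the best quantity at that price is the breakpoint.
EOQ at £82.50 = 295.9 (feasible in tier 1): TC = 3,069×£82.50 + (3,069/295.9)×400 + (295.9/2)×0.34×£82.50 = £261,491.20.
EOQ at £81.46 = 297.7 < 3400, so use break Q=3400: TC = 3,069×£81.46 + (3,069/3400.0)×400 + (3400.0/2)×0.34×£81.46 = £297,445.68.
EOQ at £80.53 = 299.5 < 7400, so use break Q=7400: TC = 3,069×£80.53 + (3,069/7400.0)×400 + (7400.0/2)×0.34×£80.53 = £348,619.20.
Lowest total cost is £261,491.20 at Q = 295.9.

Q* ≈ 296 filters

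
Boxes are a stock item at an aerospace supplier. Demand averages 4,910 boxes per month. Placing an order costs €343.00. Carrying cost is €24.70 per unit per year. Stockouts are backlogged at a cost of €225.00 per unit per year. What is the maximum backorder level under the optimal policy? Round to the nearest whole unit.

S* ≈ 133 boxes

Annual demand D = 4,910 × 12 = 58,920.
With planned backorders, Q* = √(2DS/H) · √((H+B)/B).
√(2DS/H) = √(2 × 58,920 × 343 / 24.7) = 1279.219.
√((H+B)/B) = √((24.7+225)/225) = 1.0535.
Q* ≈ 1347.606.
S* = Q* · H/(H+B) = 1347.606 × 24.7/249.7 ≈ 133.303.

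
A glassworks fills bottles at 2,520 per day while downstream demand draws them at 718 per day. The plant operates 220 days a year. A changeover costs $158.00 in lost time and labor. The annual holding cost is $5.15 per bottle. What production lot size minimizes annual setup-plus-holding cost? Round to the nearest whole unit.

Q* ≈ 3,682 bottles

Annual demand D = 718 × 220 = 157,960.
Production build-up factor (1 − d/p) = 1 − 718/2,520 = 0.7151.
Q* = √(2DS / (H(1 − d/p))) = √(2 × 157,960 × 158 / (5.15 × 0.7151)).
= √(49,915,360 / 3.6827) ≈ 3681.598.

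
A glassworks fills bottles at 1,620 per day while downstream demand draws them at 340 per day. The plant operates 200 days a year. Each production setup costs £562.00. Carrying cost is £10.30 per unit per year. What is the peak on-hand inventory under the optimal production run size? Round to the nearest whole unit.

Annual demand D = 340 × 200 = 68,000.
Production build-up factor (1 − d/p) = 1 − 340/1,620 = 0.7901.
Q* = √(2DS / (H(1 − d/p))) = √(2 × 68,000 × 562 / (10.3 × 0.7901)).
= √(76,432,000 / 8.1383) ≈ 3064.584.
Maximum inventory = Q*(1 − d/p) = 3064.584 × 0.7901 ≈ 2421.400.

I_max ≈ 2,421 bottles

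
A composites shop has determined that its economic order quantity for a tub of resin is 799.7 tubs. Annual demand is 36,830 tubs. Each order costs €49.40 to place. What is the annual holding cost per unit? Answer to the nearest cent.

The basic EOQ model gives Q* = √(2DS/H); rearrange for the unknown.
From Q* = √(2DS/H): H = 2DS / Q*² = 2 × 36,830 × 49.4 / 799.7² = 5.6899.

H ≈ €5.69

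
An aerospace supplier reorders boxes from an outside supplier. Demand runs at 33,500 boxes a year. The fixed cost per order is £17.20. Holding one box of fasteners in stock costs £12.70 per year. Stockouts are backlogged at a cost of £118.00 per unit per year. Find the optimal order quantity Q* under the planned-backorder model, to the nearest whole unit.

Q* ≈ 317 boxes

With planned backorders, Q* = √(2DS/H) · √((H+B)/B).
√(2DS/H) = √(2 × 33,500 × 17.2 / 12.7) = 301.231.
√((H+B)/B) = √((12.7+118)/118) = 1.0524.
Q* ≈ 317.027.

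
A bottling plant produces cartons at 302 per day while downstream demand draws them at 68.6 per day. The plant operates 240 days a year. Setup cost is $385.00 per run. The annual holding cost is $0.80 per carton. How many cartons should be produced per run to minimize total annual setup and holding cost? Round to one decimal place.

Q* ≈ 4,528.2 cartons

Annual demand D = 68.6 × 240 = 16,464.
Production build-up factor (1 − d/p) = 1 − 68.6/302 = 0.7728.
Q* = √(2DS / (H(1 − d/p))) = √(2 × 16,464 × 385 / (0.8 × 0.7728)).
= √(12,677,280 / 0.6183) ≈ 4528.153.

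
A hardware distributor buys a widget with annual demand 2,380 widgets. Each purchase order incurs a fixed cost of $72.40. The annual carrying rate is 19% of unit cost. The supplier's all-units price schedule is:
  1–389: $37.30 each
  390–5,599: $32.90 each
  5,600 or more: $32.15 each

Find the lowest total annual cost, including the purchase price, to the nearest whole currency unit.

Holding cost per unit per year at price C is H = 0.19·C.
Evaluate total cost at each tier's feasible EOQ or, if the EOQ is below the tier, at the tier's minimum quantity.
EOQ at $37.30 = 220.5 (feasible in tier 1): TC = 2,380×$37.30 + (2,380/220.5)×72.4 + (220.5/2)×0.19×$37.30 = $90,336.80.
EOQ at $32.90 = 234.8 < 390, so use break Q=390: TC = 2,380×$32.90 + (2,380/390.0)×72.4 + (390.0/2)×0.19×$32.90 = $79,962.77.
EOQ at $32.15 = 237.5 < 5600, so use break Q=5600: TC = 2,380×$32.15 + (2,380/5600.0)×72.4 + (5600.0/2)×0.19×$32.15 = $93,651.57.
Lowest total cost among the candidates is at Q = 390.0.

TC* ≈ $79,963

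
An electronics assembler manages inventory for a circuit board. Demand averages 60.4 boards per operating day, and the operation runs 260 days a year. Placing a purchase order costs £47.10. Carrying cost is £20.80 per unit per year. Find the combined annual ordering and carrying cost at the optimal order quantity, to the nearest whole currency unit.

TC* ≈ £5,547

Annual demand D = 60.4 × 260 = 15,704.
The optimal lot size = √(2DS/H) = √(2 × 15,704 × 47.1 / 20.8) ≈ 266.69.
At Q*, ordering cost (D/Q*)S equals holding cost (Q*/2)H, each = √(DSH/2).
Minimum total = √(2DSH) = √(2 × 15,704 × 47.1 × 20.8) ≈ 5547.052.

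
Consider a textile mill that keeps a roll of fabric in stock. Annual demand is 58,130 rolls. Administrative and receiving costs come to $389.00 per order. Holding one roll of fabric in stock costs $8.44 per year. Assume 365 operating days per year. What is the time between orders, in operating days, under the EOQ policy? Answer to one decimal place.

Q* = √(2DS/H) = √(2 × 58,130 × 389 / 8.44) ≈ 2314.83.
Cycle time = Q*/D × 365 = 2314.83 / 58,130 × 365 ≈ 14.535 days.

T ≈ 14.5 days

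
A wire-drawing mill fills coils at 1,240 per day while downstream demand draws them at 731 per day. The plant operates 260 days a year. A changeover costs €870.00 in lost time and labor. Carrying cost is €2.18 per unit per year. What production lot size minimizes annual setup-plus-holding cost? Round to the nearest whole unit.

Q* ≈ 19,224 coils

Annual demand D = 731 × 260 = 190,060.
Production build-up factor (1 − d/p) = 1 − 731/1,240 = 0.4105.
Q* = √(2DS / (H(1 − d/p))) = √(2 × 190,060 × 870 / (2.18 × 0.4105)).
= √(330,704,400 / 0.8949) ≈ 19223.997.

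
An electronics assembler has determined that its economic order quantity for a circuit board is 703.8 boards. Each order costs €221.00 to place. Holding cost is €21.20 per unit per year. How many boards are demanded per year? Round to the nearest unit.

D ≈ 23,758 boards per year

The basic EOQ model gives Q* = √(2DS/H); rearrange for the unknown.
From Q* = √(2DS/H): D = Q*²H / (2S) = 703.8² × 21.2 / (2 × 221) = 23758.122.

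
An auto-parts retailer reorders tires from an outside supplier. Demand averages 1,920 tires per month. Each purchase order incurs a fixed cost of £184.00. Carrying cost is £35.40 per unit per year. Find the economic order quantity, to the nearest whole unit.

Q* ≈ 489 tires

Annual demand D = 1,920 × 12 = 23,040.
EOQ = √(2DS / H) = √(2 × 23,040 × 184 / 35.4).
= √(8,478,720 / 35.4) = √239,511.8644 ≈ 489.399.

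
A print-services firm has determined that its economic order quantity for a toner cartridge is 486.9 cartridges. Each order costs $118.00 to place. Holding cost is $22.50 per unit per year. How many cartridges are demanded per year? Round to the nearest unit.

D ≈ 22,602 cartridges per year

Squaring Q* = √(2DS/H) gives Q*² = 2DS/H.
From Q* = √(2DS/H): D = Q*²H / (2S) = 486.9² × 22.5 / (2 × 118) = 22602.166.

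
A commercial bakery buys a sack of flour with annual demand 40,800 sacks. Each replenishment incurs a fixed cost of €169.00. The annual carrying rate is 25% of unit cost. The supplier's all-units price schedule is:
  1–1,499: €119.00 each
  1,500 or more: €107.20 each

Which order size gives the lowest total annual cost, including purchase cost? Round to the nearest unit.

Q* ≈ 1,500 sacks

Holding cost per unit per year at price C is H = 0.25·C.
For each price level, check whether its EOQ is feasible; otherwise the best quantity at that price is the breakpoint.
EOQ at €119.00 = 680.8 (feasible in tier 1): TC = 40,800×€119.00 + (40,800/680.8)×169 + (680.8/2)×0.25×€119.00 = €4,875,454.98.
EOQ at €107.20 = 717.3 < 1500, so use break Q=1500: TC = 40,800×€107.20 + (40,800/1500.0)×169 + (1500.0/2)×0.25×€107.20 = €4,398,456.80.
Lowest total cost is €4,398,456.80 at Q = 1500.0.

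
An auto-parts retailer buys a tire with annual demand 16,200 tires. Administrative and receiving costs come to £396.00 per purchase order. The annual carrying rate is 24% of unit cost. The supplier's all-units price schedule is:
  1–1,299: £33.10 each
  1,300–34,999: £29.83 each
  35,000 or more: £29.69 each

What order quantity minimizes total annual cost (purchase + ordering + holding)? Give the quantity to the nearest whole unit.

Holding cost per unit per year at price C is H = 0.24·C.
Evaluate total cost at each tier's feasible EOQ or, if the EOQ is below the tier, at the tier's minimum quantity.
EOQ at £33.10 = 1270.9 (feasible in tier 1): TC = 16,200×£33.10 + (16,200/1270.9)×396 + (1270.9/2)×0.24×£33.10 = £546,315.78.
EOQ at £29.83 = 1338.7 (feasible in tier 2): TC = 16,200×£29.83 + (16,200/1338.7)×396 + (1338.7/2)×0.24×£29.83 = £492,830.12.
EOQ at £29.69 = 1341.9 < 35000, so use break Q=35000: TC = 16,200×£29.69 + (16,200/35000.0)×396 + (35000.0/2)×0.24×£29.69 = £605,859.29.
Lowest total cost is £492,830.12 at Q = 1338.7.

Q* ≈ 1,339 tires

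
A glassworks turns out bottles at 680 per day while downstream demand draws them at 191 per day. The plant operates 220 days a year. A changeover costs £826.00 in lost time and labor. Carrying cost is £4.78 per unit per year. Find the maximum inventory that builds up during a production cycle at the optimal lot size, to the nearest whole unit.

I_max ≈ 3,232 bottles

Annual demand D = 191 × 220 = 42,020.
Production build-up factor (1 − d/p) = 1 − 191/680 = 0.7191.
Q* = √(2DS / (H(1 − d/p))) = √(2 × 42,020 × 826 / (4.78 × 0.7191)).
= √(69,417,040 / 3.4374) ≈ 4493.856.
Maximum inventory = Q*(1 − d/p) = 4493.856 × 0.7191 ≈ 3231.611.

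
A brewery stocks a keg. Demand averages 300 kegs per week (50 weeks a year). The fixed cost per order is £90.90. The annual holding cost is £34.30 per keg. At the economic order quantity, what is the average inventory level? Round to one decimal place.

Annual demand D = 300 × 50 = 15,000.
The optimal lot size = √(2DS/H) = √(2 × 15,000 × 90.9 / 34.3) ≈ 281.97.
Average inventory = Q*/2 ≈ 281.97 / 2 = 140.983.

Average inventory ≈ 141.0 kegs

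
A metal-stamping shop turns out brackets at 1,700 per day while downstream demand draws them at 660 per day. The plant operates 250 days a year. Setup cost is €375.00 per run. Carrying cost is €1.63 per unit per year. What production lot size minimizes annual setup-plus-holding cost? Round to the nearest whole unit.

Annual demand D = 660 × 250 = 165,000.
Production build-up factor (1 − d/p) = 1 − 660/1,700 = 0.6118.
Q* = √(2DS / (H(1 − d/p))) = √(2 × 165,000 × 375 / (1.63 × 0.6118)).
= √(123,750,000 / 0.9972) ≈ 11140.036.

Q* ≈ 11,140 brackets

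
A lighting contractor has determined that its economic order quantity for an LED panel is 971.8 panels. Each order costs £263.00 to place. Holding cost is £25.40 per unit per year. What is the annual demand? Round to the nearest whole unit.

D ≈ 45,604 panels per year

Invert the EOQ relation Q*² = 2DS/H.
From Q* = √(2DS/H): D = Q*²H / (2S) = 971.8² × 25.4 / (2 × 263) = 45603.877.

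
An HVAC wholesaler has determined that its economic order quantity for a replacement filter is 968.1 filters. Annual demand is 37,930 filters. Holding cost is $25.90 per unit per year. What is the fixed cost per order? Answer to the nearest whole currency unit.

Squaring Q* = √(2DS/H) gives Q*² = 2DS/H.
From Q* = √(2DS/H): S = Q*²H / (2D) = 968.1² × 25.9 / (2 × 37,930) = 319.9833.

S ≈ $320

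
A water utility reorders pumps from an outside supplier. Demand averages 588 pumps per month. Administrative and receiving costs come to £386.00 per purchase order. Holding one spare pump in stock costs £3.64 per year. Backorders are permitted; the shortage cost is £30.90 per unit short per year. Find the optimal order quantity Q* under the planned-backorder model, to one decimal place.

Annual demand D = 588 × 12 = 7,056.
With planned backorders, Q* = √(2DS/H) · √((H+B)/B).
√(2DS/H) = √(2 × 7,056 × 386 / 3.64) = 1223.312.
√((H+B)/B) = √((3.64+30.9)/30.9) = 1.0573.
Q* ≈ 1293.359.

Q* ≈ 1,293.4 pumps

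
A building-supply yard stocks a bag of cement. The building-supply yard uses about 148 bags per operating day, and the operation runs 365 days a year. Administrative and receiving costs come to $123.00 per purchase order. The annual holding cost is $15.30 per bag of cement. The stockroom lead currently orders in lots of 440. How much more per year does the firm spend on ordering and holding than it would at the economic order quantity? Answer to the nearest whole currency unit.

Annual demand D = 148 × 365 = 54,020.
EOQ = √(2DS/H) = √(2 × 54,020 × 123 / 15.3) ≈ 931.96.
Cost at Q* = (D/Q*)S + (Q*/2)H = √(2DSH) ≈ $14,259.05.
Cost at Q = 440: (54,020/440)×123 + (440/2)×15.3 = $15,101.05 + $3,366.00 = $18,467.05.
Excess = $18,467.05 − $14,259.05 = $4,208.00.

Extra cost ≈ $4,208 per year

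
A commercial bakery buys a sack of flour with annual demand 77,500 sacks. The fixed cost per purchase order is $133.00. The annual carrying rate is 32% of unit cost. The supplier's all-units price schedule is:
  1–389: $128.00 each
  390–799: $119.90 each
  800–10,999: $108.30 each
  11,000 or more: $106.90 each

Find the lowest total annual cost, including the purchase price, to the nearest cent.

TC* ≈ $8,419,996.78

Holding cost per unit per year at price C is H = 0.32·C.
For each price level, check whether its EOQ is feasible; otherwise the best quantity at that price is the breakpoint.
Tier 1 ($128.00): EOQ = 709.4 exceeds tier's upper bound 389, so this tier is dominated.
EOQ at $119.90 = 733.0 (feasible in tier 2): TC = 77,500×$119.90 + (77,500/733.0)×133 + (733.0/2)×0.32×$119.90 = $9,320,373.95.
EOQ at $108.30 = 771.3 < 800, so use break Q=800: TC = 77,500×$108.30 + (77,500/800.0)×133 + (800.0/2)×0.32×$108.30 = $8,419,996.78.
EOQ at $106.90 = 776.3 < 11000, so use break Q=11000: TC = 77,500×$106.90 + (77,500/11000.0)×133 + (11000.0/2)×0.32×$106.90 = $8,473,831.05.
Lowest total cost among the candidates is at Q = 800.0.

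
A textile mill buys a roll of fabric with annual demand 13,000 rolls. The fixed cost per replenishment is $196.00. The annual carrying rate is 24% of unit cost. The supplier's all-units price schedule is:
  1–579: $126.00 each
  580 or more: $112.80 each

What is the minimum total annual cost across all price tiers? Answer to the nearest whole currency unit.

TC* ≈ $1,478,644

Holding cost per unit per year at price C is H = 0.24·C.
Evaluate total cost at each tier's feasible EOQ or, if the EOQ is below the tier, at the tier's minimum quantity.
EOQ at $126.00 = 410.5 (feasible in tier 1): TC = 13,000×$126.00 + (13,000/410.5)×196 + (410.5/2)×0.24×$126.00 = $1,650,413.82.
EOQ at $112.80 = 433.9 < 580, so use break Q=580: TC = 13,000×$112.80 + (13,000/580.0)×196 + (580.0/2)×0.24×$112.80 = $1,478,643.98.
Lowest total cost among the candidates is at Q = 580.0.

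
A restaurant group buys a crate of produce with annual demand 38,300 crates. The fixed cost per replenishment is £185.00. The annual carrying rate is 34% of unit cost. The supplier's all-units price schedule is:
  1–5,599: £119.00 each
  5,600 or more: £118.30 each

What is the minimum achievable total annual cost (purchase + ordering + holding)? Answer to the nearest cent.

TC* ≈ £4,581,644.91

Holding cost per unit per year at price C is H = 0.34·C.
For each price level, check whether its EOQ is feasible; otherwise the best quantity at that price is the breakpoint.
EOQ at £119.00 = 591.8 (feasible in tier 1): TC = 38,300×£119.00 + (38,300/591.8)×185 + (591.8/2)×0.34×£119.00 = £4,581,644.91.
EOQ at £118.30 = 593.6 < 5600, so use break Q=5600: TC = 38,300×£118.30 + (38,300/5600.0)×185 + (5600.0/2)×0.34×£118.30 = £4,644,776.87.
Lowest total cost among the candidates is at Q = 591.8.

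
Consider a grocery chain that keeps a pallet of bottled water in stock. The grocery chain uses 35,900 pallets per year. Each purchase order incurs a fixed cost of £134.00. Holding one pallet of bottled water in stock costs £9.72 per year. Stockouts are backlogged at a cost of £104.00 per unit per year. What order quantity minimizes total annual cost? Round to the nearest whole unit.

With planned backorders, Q* = √(2DS/H) · √((H+B)/B).
√(2DS/H) = √(2 × 35,900 × 134 / 9.72) = 994.905.
√((H+B)/B) = √((9.72+104)/104) = 1.0457.
Q* ≈ 1040.359.

Q* ≈ 1,040 pallets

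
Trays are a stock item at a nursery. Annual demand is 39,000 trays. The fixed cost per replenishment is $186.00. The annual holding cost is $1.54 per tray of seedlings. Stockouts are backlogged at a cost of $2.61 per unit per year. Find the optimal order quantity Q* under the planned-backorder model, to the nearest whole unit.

With planned backorders, Q* = √(2DS/H) · √((H+B)/B).
√(2DS/H) = √(2 × 39,000 × 186 / 1.54) = 3069.329.
√((H+B)/B) = √((1.54+2.61)/2.61) = 1.2610.
Q* ≈ 3870.323.

Q* ≈ 3,870 trays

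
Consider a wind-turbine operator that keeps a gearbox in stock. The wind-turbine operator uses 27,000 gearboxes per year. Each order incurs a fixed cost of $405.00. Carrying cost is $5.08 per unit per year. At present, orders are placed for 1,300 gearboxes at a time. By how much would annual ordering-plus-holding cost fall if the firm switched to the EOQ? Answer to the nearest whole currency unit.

Extra cost ≈ $1,173 per year

EOQ = √(2DS/H) = √(2 × 27,000 × 405 / 5.08) ≈ 2074.88.
Cost at Q* = (D/Q*)S + (Q*/2)H = √(2DSH) ≈ $10,540.38.
Cost at Q = 1,300: (27,000/1,300)×405 + (1,300/2)×5.08 = $8,411.54 + $3,302.00 = $11,713.54.
Excess = $11,713.54 − $10,540.38 = $1,173.16.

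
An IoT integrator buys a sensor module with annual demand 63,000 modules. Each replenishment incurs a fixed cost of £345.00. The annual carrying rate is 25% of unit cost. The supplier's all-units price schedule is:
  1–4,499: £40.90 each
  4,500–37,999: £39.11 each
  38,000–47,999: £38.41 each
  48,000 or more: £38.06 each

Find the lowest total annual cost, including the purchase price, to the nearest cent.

Holding cost per unit per year at price C is H = 0.25·C.
Candidates are each tier's EOQ (if it falls in that tier) and each price-break quantity.
EOQ at £40.90 = 2061.9 (feasible in tier 1): TC = 63,000×£40.90 + (63,000/2061.9)×345 + (2061.9/2)×0.25×£40.90 = £2,597,782.71.
EOQ at £39.11 = 2108.5 < 4500, so use break Q=4500: TC = 63,000×£39.11 + (63,000/4500.0)×345 + (4500.0/2)×0.25×£39.11 = £2,490,759.38.
EOQ at £38.41 = 2127.7 < 38000, so use break Q=38000: TC = 63,000×£38.41 + (63,000/38000.0)×345 + (38000.0/2)×0.25×£38.41 = £2,602,849.47.
EOQ at £38.06 = 2137.4 < 48000, so use break Q=48000: TC = 63,000×£38.06 + (63,000/48000.0)×345 + (48000.0/2)×0.25×£38.06 = £2,626,592.81.
Lowest total cost among the candidates is at Q = 4500.0.

TC* ≈ £2,490,759.38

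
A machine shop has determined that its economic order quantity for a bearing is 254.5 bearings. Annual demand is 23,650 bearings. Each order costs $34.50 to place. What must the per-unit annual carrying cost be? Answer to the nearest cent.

H ≈ $25.19

The basic EOQ model gives Q* = √(2DS/H); rearrange for the unknown.
From Q* = √(2DS/H): H = 2DS / Q*² = 2 × 23,650 × 34.5 / 254.5² = 25.1944.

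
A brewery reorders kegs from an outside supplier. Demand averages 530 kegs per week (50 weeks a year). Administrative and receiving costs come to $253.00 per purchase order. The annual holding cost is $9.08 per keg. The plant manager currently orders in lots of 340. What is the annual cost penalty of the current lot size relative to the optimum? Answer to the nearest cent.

Extra cost ≈ $10,228.51 per year

Annual demand D = 530 × 50 = 26,500.
EOQ = √(2DS/H) = √(2 × 26,500 × 253 / 9.08) ≈ 1215.22.
Cost at Q* = (D/Q*)S + (Q*/2)H = √(2DSH) ≈ $11,034.21.
Cost at Q = 340: (26,500/340)×253 + (340/2)×9.08 = $19,719.12 + $1,543.60 = $21,262.72.
Excess = $21,262.72 − $11,034.21 = $10,228.51.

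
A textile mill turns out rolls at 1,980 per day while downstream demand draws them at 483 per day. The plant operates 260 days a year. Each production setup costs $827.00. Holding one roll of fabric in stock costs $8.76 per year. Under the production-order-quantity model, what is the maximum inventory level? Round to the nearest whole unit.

I_max ≈ 4,234 rolls

Annual demand D = 483 × 260 = 125,580.
Production build-up factor (1 − d/p) = 1 − 483/1,980 = 0.7561.
Q* = √(2DS / (H(1 − d/p))) = √(2 × 125,580 × 827 / (8.76 × 0.7561)).
= √(207,709,320 / 6.6231) ≈ 5600.124.
Maximum inventory = Q*(1 − d/p) = 5600.124 × 0.7561 ≈ 4234.033.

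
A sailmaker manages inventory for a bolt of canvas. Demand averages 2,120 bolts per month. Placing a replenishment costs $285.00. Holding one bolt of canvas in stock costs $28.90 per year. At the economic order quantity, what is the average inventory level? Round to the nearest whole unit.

Average inventory ≈ 354 bolts

Annual demand D = 2,120 × 12 = 25,440.
EOQ = √(2DS/H) = √(2 × 25,440 × 285 / 28.9) ≈ 708.35.
Average inventory = Q*/2 ≈ 708.35 / 2 = 354.174.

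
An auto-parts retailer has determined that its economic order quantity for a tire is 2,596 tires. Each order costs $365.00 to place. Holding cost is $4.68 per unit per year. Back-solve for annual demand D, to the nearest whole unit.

The basic EOQ model gives Q* = √(2DS/H); rearrange for the unknown.
From Q* = √(2DS/H): D = Q*²H / (2S) = 2,596² × 4.68 / (2 × 365) = 43204.837.

D ≈ 43,205 tires per year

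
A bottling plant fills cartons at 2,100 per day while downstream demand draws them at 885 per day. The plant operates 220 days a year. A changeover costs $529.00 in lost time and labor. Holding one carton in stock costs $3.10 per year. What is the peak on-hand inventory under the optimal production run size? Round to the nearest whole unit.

Annual demand D = 885 × 220 = 194,700.
Production build-up factor (1 − d/p) = 1 − 885/2,100 = 0.5786.
Q* = √(2DS / (H(1 − d/p))) = √(2 × 194,700 × 529 / (3.1 × 0.5786)).
= √(205,992,600 / 1.7936) ≈ 10716.833.
Maximum inventory = Q*(1 − d/p) = 10716.833 × 0.5786 ≈ 6200.453.

I_max ≈ 6,200 cartons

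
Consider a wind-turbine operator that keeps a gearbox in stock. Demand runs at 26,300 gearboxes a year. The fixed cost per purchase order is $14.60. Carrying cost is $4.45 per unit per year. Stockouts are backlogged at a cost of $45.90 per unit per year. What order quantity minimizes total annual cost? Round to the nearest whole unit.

Q* ≈ 435 gearboxes

With planned backorders, Q* = √(2DS/H) · √((H+B)/B).
√(2DS/H) = √(2 × 26,300 × 14.6 / 4.45) = 415.422.
√((H+B)/B) = √((4.45+45.9)/45.9) = 1.0474.
Q* ≈ 435.094.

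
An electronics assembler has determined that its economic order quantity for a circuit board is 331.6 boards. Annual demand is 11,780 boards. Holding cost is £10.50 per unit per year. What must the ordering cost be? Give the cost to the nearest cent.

S ≈ £49.01

Invert the EOQ relation Q*² = 2DS/H.
From Q* = √(2DS/H): S = Q*²H / (2D) = 331.6² × 10.5 / (2 × 11,780) = 49.0053.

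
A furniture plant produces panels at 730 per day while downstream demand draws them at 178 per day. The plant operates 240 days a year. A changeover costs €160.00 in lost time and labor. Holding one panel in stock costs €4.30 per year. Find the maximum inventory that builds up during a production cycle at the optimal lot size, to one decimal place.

I_max ≈ 1,550.5 panels

Annual demand D = 178 × 240 = 42,720.
Production build-up factor (1 − d/p) = 1 − 178/730 = 0.7562.
Q* = √(2DS / (H(1 − d/p))) = √(2 × 42,720 × 160 / (4.3 × 0.7562)).
= √(13,670,400 / 3.2515) ≈ 2050.446.
Maximum inventory = Q*(1 − d/p) = 2050.446 × 0.7562 ≈ 1550.474.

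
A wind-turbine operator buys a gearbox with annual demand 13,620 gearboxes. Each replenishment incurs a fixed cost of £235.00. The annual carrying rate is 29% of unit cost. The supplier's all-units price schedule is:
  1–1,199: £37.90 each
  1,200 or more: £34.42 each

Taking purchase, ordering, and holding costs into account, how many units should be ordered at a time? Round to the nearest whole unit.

Holding cost per unit per year at price C is H = 0.29·C.
Evaluate total cost at each tier's feasible EOQ or, if the EOQ is below the tier, at the tier's minimum quantity.
EOQ at £37.90 = 763.2 (feasible in tier 1): TC = 13,620×£37.90 + (13,620/763.2)×235 + (763.2/2)×0.29×£37.90 = £524,585.95.
EOQ at £34.42 = 800.8 < 1200, so use break Q=1200: TC = 13,620×£34.42 + (13,620/1200.0)×235 + (1200.0/2)×0.29×£34.42 = £477,456.73.
Lowest total cost is £477,456.73 at Q = 1200.0.

Q* ≈ 1,200 gearboxes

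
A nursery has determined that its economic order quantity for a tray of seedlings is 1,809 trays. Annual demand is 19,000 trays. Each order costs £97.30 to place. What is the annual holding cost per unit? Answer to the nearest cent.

H ≈ £1.13

The basic EOQ model gives Q* = √(2DS/H); rearrange for the unknown.
From Q* = √(2DS/H): H = 2DS / Q*² = 2 × 19,000 × 97.3 / 1,809² = 1.1298.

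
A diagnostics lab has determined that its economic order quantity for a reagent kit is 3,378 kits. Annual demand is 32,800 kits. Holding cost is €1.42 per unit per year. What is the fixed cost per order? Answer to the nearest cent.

Invert the EOQ relation Q*² = 2DS/H.
From Q* = √(2DS/H): S = Q*²H / (2D) = 3,378² × 1.42 / (2 × 32,800) = 247.0039.

S ≈ €247.00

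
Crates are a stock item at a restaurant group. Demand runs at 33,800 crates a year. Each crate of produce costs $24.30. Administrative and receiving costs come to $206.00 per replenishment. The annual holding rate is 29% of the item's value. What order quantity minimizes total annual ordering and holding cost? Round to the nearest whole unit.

Holding cost H = 0.29 × $24.30 = $7.0470 per unit per year.
EOQ = √(2DS / H) = √(2 × 33,800 × 206 / 7.047).
= √(13,925,600 / 7.047) = √1,976,103.3064 ≈ 1405.739.

Q* ≈ 1,406 crates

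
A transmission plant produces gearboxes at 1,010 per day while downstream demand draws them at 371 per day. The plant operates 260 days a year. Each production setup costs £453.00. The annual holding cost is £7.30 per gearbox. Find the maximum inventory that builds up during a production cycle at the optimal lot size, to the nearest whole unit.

Annual demand D = 371 × 260 = 96,460.
Production build-up factor (1 − d/p) = 1 − 371/1,010 = 0.6327.
Q* = √(2DS / (H(1 − d/p))) = √(2 × 96,460 × 453 / (7.3 × 0.6327)).
= √(87,392,760 / 4.6185) ≈ 4349.973.
Maximum inventory = Q*(1 − d/p) = 4349.973 × 0.6327 ≈ 2752.112.

I_max ≈ 2,752 gearboxes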